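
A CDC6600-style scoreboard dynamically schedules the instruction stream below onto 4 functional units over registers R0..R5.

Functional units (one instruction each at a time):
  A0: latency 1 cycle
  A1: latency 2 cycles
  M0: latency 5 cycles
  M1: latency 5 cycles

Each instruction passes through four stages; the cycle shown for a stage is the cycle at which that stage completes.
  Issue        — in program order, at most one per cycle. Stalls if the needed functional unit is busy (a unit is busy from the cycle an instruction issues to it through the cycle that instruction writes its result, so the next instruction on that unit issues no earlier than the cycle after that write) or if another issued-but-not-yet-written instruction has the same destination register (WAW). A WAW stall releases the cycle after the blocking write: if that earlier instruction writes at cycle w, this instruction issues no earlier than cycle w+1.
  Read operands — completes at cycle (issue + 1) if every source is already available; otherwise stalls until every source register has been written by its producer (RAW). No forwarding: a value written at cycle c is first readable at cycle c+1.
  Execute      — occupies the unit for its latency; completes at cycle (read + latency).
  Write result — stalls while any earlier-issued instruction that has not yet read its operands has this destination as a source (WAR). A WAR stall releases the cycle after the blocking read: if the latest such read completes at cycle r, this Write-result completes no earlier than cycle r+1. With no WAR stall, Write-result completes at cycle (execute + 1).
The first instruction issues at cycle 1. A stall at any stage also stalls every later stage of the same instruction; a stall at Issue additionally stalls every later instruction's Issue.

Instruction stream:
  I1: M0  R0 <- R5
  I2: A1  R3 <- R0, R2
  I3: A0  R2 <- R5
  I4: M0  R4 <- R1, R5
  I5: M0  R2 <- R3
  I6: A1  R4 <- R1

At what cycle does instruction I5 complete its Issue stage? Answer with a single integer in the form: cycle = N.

cycle 1: I1 dispatched to M0
cycle 2: I1 operands ready, I2 dispatched to A1
cycle 3: I3 dispatched to A0
cycle 4: I3 operands ready
cycle 5: I3 complete
cycle 7: I1 complete
cycle 8: R0←I1
cycle 9: I2 operands ready, I4 dispatched to M0
cycle 10: R2←I3, I4 operands ready
cycle 11: I2 complete
cycle 12: R3←I2
cycle 15: I4 complete
cycle 16: R4←I4
cycle 17: I5 dispatched to M0
cycle 18: I5 operands ready, I6 dispatched to A1
cycle 19: I6 operands ready
cycle 21: I6 complete
cycle 22: R4←I6
cycle 23: I5 complete
cycle 24: R2←I5

cycle = 17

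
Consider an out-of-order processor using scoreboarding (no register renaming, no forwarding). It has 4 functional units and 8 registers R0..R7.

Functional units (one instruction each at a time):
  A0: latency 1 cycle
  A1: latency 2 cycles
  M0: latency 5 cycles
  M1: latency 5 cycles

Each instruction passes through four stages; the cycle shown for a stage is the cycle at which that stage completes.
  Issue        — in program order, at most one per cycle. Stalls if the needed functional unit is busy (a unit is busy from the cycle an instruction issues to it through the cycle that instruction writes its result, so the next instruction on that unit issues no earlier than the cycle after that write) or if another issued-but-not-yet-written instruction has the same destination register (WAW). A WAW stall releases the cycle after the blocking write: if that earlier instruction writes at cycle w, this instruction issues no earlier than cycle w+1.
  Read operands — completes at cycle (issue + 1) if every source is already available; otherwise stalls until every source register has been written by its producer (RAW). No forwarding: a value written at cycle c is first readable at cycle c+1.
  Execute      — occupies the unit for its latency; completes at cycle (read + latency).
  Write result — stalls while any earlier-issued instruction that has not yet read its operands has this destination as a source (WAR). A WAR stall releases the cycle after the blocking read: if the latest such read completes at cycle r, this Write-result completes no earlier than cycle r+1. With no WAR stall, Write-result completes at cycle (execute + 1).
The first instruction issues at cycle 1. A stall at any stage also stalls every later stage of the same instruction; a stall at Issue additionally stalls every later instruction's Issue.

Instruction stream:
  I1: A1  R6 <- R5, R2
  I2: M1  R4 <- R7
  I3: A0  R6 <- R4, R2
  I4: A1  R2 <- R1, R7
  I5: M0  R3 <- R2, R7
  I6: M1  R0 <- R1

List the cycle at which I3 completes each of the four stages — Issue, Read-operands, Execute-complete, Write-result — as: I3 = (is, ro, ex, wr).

I3 = (6, 10, 11, 12)

I1  is:1  ro:2  ex:4  wr:5
I2  is:2  ro:3  ex:8  wr:9
I3  is:6  ro:10  ex:11  wr:12  — WAW R6: wait I1 write@5, RAW R4: wait I2 write@9
I4  is:7  ro:8  ex:10  wr:11
I5  is:8  ro:12  ex:17  wr:18  — RAW R2: wait I4 write@11
I6  is:10  ro:11  ex:16  wr:17  — struct: M1 busy until I2 writes@9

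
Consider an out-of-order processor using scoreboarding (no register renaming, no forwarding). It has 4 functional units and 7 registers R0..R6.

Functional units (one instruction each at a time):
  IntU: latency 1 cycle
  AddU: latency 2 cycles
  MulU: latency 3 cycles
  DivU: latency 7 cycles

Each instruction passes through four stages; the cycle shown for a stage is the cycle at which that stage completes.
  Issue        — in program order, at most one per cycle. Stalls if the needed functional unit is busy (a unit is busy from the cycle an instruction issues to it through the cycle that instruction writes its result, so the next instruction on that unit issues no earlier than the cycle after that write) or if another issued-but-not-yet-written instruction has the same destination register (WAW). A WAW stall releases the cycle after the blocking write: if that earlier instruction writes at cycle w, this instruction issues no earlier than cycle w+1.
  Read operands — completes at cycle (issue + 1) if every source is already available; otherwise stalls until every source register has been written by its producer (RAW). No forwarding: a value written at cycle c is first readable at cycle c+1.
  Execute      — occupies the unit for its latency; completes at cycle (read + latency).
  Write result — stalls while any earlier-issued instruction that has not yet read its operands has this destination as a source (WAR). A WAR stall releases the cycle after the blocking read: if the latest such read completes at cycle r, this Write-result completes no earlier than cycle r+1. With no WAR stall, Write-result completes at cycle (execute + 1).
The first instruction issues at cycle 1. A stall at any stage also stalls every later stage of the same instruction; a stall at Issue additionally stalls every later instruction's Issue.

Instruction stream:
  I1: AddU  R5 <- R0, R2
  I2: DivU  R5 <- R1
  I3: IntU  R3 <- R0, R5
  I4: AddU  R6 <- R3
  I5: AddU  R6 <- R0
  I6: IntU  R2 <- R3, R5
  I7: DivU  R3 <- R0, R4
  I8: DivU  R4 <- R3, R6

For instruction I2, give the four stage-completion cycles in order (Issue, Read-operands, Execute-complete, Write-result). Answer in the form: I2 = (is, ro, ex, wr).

I2 = (6, 7, 14, 15)

I1: IS=1 RO=2 EX=4 WR=5
I2: IS=6 RO=7 EX=14 WR=15  [WAW R5: wait I1 write@5]
I3: IS=7 RO=16 EX=17 WR=18  [RAW R5: wait I2 write@15]
I4: IS=8 RO=19 EX=21 WR=22  [RAW R3: wait I3 write@18]
I5: IS=23 RO=24 EX=26 WR=27  [struct: AddU busy until I4 writes@22]
I6: IS=24 RO=25 EX=26 WR=27
I7: IS=25 RO=26 EX=33 WR=34
I8: IS=35 RO=36 EX=43 WR=44  [struct: DivU busy until I7 writes@34]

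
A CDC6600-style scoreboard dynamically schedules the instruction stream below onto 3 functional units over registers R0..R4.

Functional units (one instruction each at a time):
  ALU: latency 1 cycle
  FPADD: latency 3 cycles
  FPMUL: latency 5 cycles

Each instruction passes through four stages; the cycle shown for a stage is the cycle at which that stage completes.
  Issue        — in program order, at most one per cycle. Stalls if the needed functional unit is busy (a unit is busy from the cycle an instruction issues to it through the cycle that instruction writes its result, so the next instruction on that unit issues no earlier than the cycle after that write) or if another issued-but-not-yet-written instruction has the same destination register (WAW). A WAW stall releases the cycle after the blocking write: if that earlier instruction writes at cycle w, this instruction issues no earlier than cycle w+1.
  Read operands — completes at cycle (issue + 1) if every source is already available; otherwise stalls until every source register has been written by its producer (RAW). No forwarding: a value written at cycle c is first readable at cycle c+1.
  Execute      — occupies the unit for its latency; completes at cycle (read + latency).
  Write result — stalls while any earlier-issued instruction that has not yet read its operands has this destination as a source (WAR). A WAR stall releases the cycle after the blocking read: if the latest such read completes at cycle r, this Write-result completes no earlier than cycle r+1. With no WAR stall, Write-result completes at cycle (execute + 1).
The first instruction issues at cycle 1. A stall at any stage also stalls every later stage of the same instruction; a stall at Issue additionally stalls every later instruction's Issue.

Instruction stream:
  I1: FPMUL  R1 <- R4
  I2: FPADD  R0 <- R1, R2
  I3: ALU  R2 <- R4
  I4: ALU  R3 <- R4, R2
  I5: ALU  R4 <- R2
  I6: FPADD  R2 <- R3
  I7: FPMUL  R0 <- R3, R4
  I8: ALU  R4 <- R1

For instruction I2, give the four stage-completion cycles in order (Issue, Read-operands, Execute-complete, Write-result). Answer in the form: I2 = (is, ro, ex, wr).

I2 = (2, 9, 12, 13)

cycle 1: I1→FPMUL
cycle 2: I1 RO | I2→FPADD
cycle 3: I3→ALU
cycle 4: I3 RO
cycle 5: I3 EX
cycle 7: I1 EX
cycle 8: I1 WR R1
cycle 9: I2 RO
cycle 10: I3 WR R2
cycle 11: I4→ALU
cycle 12: I2 EX | I4 RO
cycle 13: I2 WR R0 | I4 EX
cycle 14: I4 WR R3
cycle 15: I5→ALU
cycle 16: I5 RO | I6→FPADD
cycle 17: I5 EX | I6 RO | I7→FPMUL
cycle 18: I5 WR R4
cycle 19: I7 RO | I8→ALU
cycle 20: I6 EX | I8 RO
cycle 21: I6 WR R2 | I8 EX
cycle 22: I8 WR R4
cycle 24: I7 EX
cycle 25: I7 WR R0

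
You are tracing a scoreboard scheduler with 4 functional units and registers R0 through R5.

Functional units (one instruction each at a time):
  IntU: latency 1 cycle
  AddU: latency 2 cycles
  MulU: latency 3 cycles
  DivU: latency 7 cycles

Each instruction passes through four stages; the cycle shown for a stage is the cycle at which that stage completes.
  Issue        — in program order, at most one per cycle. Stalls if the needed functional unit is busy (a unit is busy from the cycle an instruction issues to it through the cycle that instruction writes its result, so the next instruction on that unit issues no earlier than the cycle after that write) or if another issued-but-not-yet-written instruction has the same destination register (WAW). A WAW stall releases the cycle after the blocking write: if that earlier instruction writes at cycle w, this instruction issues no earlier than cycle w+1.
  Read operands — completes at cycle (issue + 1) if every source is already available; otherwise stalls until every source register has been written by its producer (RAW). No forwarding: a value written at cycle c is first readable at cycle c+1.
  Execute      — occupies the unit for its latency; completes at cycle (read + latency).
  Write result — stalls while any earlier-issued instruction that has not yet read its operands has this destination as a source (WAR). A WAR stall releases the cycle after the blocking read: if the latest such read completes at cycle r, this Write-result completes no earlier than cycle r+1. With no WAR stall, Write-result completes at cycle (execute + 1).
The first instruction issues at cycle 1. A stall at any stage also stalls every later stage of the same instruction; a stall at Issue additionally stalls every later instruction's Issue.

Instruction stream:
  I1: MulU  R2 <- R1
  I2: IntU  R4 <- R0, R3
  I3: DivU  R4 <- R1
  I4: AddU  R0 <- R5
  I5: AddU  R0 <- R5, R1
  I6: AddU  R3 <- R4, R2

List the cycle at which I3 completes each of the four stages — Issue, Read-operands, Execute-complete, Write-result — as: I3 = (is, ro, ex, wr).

  I1 | 1 | 2 | 5 | 6
  I2 | 2 | 3 | 4 | 5
  I3 | 6 | 7 | 14 | 15   WAW R4: wait I2 write@5
  I4 | 7 | 8 | 10 | 11
  I5 | 12 | 13 | 15 | 16   struct: AddU busy until I4 writes@11
  I6 | 17 | 18 | 20 | 21   struct: AddU busy until I5 writes@16

I3 = (6, 7, 14, 15)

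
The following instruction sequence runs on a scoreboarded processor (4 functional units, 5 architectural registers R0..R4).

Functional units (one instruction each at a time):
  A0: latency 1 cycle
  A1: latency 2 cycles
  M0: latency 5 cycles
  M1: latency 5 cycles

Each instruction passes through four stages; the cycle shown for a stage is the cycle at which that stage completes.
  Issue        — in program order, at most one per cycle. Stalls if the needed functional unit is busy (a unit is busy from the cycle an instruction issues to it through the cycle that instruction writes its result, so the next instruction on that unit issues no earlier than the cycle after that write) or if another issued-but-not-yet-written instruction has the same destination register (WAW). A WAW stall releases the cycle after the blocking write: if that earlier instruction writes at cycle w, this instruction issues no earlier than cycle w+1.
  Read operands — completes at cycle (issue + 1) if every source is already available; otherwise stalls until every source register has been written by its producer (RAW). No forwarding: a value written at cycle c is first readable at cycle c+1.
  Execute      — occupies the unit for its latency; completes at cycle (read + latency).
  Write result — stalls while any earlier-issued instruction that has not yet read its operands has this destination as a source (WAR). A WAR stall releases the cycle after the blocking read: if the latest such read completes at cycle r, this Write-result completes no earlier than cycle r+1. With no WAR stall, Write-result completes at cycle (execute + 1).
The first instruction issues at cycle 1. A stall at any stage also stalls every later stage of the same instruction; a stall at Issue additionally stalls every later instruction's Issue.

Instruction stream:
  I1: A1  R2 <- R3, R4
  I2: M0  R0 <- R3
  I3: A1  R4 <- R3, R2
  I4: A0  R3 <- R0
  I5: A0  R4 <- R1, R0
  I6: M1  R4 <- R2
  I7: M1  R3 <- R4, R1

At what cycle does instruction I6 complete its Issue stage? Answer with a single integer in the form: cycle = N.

  I1 | 1 | 2 | 4 | 5
  I2 | 2 | 3 | 8 | 9
  I3 | 6 | 7 | 9 | 10   struct: A1 busy until I1 writes@5
  I4 | 7 | 10 | 11 | 12   RAW R0: wait I2 write@9
  I5 | 13 | 14 | 15 | 16   struct: A0 busy until I4 writes@12
  I6 | 17 | 18 | 23 | 24   WAW R4: wait I5 write@16
  I7 | 25 | 26 | 31 | 32   struct: M1 busy until I6 writes@24

cycle = 17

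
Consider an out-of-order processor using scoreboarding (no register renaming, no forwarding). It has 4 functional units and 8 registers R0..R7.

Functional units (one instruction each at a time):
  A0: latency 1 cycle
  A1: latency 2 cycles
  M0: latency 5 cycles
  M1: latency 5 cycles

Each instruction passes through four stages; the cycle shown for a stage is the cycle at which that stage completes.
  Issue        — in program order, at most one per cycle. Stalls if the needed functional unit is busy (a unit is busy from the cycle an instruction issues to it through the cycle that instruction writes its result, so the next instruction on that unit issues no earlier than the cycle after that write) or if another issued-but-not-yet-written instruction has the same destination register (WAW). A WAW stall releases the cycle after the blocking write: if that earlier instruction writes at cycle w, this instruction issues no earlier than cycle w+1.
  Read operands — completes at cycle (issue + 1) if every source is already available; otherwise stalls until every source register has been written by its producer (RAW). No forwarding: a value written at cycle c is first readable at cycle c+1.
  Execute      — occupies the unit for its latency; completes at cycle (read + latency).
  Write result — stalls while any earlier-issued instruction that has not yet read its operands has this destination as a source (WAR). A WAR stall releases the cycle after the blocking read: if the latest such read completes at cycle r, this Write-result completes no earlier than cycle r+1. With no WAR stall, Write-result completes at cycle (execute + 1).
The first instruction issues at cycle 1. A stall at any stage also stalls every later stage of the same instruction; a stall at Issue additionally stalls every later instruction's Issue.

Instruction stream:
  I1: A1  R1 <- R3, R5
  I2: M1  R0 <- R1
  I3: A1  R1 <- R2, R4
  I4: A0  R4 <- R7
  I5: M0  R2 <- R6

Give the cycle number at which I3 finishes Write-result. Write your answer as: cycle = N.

cycle = 10

I1  is:1  ro:2  ex:4  wr:5
I2  is:2  ro:6  ex:11  wr:12  — RAW R1: wait I1 write@5
I3  is:6  ro:7  ex:9  wr:10  — struct: A1 busy until I1 writes@5
I4  is:7  ro:8  ex:9  wr:10
I5  is:8  ro:9  ex:14  wr:15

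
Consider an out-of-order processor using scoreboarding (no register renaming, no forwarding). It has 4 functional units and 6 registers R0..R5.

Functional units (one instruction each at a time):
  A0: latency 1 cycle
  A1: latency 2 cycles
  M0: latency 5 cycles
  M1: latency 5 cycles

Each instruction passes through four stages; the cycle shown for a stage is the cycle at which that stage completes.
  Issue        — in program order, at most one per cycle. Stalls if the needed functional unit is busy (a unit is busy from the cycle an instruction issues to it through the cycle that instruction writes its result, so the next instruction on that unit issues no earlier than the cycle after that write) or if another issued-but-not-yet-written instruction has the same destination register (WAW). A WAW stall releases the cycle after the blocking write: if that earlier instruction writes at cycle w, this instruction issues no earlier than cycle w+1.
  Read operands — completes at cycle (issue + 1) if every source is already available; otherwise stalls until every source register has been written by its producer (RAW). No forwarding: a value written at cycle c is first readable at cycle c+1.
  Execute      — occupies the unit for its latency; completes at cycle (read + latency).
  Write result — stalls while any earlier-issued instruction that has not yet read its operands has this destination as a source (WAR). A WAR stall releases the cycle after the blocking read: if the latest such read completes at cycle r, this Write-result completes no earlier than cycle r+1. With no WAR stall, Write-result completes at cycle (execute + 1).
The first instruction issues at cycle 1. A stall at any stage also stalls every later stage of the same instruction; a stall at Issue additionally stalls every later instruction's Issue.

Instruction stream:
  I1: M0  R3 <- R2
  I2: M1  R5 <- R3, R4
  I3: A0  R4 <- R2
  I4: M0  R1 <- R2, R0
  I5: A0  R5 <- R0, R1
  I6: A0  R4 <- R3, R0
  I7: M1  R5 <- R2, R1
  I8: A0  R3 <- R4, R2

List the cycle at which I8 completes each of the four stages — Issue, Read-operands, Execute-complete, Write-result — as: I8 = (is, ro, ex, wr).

I8 = (24, 25, 26, 27)

[I1] 1/2/7/8
[I2] 2/9/14/15  (RAW R3: wait I1 write@8)
[I3] 3/4/5/10  (WAR R4: wait I2 read@9)
[I4] 9/10/15/16  (struct: M0 busy until I1 writes@8)
[I5] 16/17/18/19  (WAW R5: wait I2 write@15)
[I6] 20/21/22/23  (struct: A0 busy until I5 writes@19)
[I7] 21/22/27/28
[I8] 24/25/26/27  (struct: A0 busy until I6 writes@23)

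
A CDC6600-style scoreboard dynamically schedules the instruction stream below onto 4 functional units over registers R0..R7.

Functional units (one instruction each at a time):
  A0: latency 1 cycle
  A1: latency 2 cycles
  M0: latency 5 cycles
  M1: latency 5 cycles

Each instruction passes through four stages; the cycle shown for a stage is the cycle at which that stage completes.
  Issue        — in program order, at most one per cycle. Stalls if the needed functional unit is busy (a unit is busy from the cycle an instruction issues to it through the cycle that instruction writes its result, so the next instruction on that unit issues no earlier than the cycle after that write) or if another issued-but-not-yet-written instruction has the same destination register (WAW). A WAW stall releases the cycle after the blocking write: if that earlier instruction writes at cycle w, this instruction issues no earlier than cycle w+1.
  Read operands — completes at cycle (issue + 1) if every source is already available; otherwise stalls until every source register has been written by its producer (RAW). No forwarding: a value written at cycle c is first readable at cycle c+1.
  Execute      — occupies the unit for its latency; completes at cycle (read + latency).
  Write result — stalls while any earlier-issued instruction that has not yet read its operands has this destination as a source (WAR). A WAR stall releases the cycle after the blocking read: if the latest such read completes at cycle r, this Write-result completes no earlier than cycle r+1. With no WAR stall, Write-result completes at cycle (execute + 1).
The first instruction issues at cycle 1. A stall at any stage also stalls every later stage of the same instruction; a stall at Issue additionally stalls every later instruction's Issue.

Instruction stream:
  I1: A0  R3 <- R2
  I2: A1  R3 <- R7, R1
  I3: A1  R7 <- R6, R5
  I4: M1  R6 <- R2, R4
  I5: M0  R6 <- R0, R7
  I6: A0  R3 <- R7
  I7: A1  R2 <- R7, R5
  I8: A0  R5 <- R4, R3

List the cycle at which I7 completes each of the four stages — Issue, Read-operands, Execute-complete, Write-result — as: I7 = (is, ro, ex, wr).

I1 -> (1, 2, 3, 4)
I2 -> (5, 6, 8, 9)  // WAW R3: wait I1 write@4
I3 -> (10, 11, 13, 14)  // struct: A1 busy until I2 writes@9
I4 -> (11, 12, 17, 18)
I5 -> (19, 20, 25, 26)  // WAW R6: wait I4 write@18
I6 -> (20, 21, 22, 23)
I7 -> (21, 22, 24, 25)
I8 -> (24, 25, 26, 27)  // struct: A0 busy until I6 writes@23

I7 = (21, 22, 24, 25)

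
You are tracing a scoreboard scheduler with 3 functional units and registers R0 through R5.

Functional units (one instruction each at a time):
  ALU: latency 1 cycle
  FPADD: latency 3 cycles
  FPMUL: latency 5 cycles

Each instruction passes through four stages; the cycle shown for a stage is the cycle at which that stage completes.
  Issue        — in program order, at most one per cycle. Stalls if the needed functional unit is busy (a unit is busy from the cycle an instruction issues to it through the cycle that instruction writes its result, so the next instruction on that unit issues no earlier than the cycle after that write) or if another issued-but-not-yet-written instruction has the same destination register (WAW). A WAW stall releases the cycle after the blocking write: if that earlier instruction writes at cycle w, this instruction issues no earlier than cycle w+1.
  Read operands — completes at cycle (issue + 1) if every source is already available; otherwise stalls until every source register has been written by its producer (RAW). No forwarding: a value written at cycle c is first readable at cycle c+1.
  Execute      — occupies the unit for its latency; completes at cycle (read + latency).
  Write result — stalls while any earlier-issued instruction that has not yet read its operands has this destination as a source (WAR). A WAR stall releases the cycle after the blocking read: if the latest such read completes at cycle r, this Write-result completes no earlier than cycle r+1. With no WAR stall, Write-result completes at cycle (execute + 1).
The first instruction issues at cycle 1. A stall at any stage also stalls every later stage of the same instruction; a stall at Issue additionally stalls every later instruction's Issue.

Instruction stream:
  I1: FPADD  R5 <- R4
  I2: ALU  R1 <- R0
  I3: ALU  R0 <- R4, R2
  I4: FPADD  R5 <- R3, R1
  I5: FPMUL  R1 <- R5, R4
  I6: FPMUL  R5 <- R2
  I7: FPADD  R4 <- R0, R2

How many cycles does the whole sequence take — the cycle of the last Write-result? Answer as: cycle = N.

cycle = 27

t=1  I1 dispatched to FPADD
t=2  I1 operands ready | I2 dispatched to ALU
t=3  I2 operands ready
t=4  I2 complete
t=5  I1 complete | R1←I2
t=6  R5←I1 | I3 dispatched to ALU
t=7  I3 operands ready | I4 dispatched to FPADD
t=8  I3 complete | I4 operands ready | I5 dispatched to FPMUL
t=9  R0←I3
t=11  I4 complete
t=12  R5←I4
t=13  I5 operands ready
t=18  I5 complete
t=19  R1←I5
t=20  I6 dispatched to FPMUL
t=21  I6 operands ready | I7 dispatched to FPADD
t=22  I7 operands ready
t=25  I7 complete
t=26  I6 complete | R4←I7
t=27  R5←I6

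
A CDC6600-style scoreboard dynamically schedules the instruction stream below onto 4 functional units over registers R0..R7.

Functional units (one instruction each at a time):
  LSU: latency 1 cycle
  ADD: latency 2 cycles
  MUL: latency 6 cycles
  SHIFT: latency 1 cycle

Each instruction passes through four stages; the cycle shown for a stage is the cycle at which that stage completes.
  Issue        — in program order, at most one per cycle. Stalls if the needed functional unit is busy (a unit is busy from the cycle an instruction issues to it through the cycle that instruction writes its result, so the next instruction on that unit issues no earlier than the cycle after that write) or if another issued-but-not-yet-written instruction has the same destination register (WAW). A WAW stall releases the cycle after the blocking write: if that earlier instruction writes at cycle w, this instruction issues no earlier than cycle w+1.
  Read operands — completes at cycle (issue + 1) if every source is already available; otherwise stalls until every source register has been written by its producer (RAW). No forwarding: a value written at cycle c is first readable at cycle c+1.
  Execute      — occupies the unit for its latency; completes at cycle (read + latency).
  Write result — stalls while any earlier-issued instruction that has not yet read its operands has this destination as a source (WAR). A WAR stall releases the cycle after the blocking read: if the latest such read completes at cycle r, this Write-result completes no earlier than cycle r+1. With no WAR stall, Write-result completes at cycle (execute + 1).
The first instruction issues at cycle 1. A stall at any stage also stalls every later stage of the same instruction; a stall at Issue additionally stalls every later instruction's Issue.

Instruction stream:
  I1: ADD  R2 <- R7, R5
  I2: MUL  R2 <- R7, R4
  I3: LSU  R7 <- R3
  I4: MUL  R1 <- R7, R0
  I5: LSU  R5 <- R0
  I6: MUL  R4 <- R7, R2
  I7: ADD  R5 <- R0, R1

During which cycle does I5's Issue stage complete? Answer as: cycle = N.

  I1 | 1 | 2 | 4 | 5
  I2 | 6 | 7 | 13 | 14   WAW R2: wait I1 write@5
  I3 | 7 | 8 | 9 | 10
  I4 | 15 | 16 | 22 | 23   struct: MUL busy until I2 writes@14
  I5 | 16 | 17 | 18 | 19
  I6 | 24 | 25 | 31 | 32   struct: MUL busy until I4 writes@23
  I7 | 25 | 26 | 28 | 29

cycle = 16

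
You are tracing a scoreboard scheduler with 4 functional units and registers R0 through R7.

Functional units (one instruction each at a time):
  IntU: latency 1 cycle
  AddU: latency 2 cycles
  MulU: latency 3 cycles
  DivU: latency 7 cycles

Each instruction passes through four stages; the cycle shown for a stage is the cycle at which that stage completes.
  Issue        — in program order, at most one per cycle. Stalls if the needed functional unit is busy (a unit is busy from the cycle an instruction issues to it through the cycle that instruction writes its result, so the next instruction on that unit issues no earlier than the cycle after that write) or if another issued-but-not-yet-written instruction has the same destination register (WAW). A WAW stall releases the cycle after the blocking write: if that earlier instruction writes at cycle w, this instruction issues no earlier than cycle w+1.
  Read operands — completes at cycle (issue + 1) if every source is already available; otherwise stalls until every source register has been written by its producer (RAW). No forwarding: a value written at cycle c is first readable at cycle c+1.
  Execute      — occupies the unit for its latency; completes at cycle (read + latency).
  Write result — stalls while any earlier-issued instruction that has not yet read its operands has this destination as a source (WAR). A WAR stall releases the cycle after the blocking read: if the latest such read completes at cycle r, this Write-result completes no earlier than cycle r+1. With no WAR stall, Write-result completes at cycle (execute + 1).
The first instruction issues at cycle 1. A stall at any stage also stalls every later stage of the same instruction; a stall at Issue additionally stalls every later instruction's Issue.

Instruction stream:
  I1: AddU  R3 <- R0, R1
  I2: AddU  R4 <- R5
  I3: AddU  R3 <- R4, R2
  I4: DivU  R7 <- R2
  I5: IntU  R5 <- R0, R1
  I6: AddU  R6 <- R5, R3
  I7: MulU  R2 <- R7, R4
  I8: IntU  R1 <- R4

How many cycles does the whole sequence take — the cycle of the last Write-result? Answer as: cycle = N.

cycle = 26

[1] I1→AddU
[2] I1 RO
[4] I1 EX
[5] I1 WR R3
[6] I2→AddU
[7] I2 RO
[9] I2 EX
[10] I2 WR R4
[11] I3→AddU
[12] I3 RO; I4→DivU
[13] I4 RO; I5→IntU
[14] I3 EX; I5 RO
[15] I3 WR R3; I5 EX
[16] I5 WR R5; I6→AddU
[17] I6 RO; I7→MulU
[18] I8→IntU
[19] I6 EX; I8 RO
[20] I4 EX; I6 WR R6; I8 EX
[21] I4 WR R7; I8 WR R1
[22] I7 RO
[25] I7 EX
[26] I7 WR R2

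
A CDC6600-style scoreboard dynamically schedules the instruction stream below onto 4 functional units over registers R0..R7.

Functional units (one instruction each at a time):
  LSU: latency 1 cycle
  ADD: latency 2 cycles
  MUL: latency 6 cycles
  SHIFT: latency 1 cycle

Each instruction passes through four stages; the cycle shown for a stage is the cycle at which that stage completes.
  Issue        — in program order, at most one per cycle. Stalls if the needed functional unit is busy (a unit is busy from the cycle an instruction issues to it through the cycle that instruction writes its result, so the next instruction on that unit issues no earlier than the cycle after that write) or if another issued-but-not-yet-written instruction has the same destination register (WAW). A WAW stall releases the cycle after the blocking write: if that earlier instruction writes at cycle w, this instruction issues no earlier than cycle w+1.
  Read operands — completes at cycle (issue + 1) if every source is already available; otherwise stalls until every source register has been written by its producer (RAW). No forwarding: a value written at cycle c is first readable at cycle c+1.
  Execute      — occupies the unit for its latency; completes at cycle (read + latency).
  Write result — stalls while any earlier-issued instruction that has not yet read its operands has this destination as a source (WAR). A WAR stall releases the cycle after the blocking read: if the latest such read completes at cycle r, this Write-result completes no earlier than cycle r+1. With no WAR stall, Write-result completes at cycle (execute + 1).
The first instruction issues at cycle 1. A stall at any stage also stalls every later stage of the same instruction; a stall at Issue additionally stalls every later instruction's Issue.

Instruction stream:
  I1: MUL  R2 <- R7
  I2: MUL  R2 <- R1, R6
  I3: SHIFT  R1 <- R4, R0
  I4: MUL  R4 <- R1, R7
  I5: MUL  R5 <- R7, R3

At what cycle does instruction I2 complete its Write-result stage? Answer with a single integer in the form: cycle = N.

cycle = 18

[I1] 1/2/8/9
[I2] 10/11/17/18  (struct: MUL busy until I1 writes@9)
[I3] 11/12/13/14
[I4] 19/20/26/27  (struct: MUL busy until I2 writes@18)
[I5] 28/29/35/36  (struct: MUL busy until I4 writes@27)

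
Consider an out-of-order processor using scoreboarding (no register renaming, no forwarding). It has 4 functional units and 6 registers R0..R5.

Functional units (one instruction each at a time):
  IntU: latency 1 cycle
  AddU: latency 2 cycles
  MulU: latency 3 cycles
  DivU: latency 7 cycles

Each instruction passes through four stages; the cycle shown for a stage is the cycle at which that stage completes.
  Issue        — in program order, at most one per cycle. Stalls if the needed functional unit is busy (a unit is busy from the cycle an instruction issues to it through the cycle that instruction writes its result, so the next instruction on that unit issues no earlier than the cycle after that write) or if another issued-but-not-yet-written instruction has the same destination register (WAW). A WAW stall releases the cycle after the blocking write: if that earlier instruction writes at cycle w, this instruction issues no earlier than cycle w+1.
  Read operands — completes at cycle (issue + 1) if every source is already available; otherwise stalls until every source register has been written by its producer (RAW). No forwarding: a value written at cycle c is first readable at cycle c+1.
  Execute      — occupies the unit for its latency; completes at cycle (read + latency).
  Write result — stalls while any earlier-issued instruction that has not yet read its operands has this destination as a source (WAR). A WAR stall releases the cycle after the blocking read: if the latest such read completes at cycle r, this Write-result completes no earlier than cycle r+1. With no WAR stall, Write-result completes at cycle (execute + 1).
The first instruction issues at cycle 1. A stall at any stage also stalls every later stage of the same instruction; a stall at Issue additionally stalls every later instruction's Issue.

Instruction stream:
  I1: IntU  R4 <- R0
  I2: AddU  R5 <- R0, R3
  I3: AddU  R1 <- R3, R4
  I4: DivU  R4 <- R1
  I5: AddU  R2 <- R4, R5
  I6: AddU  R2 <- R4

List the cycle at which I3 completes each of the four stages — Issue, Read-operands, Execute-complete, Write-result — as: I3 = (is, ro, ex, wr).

c1: I1 issues→IntU
c2: I1 reads, I2 issues→AddU
c3: I1 exec-done, I2 reads
c4: I1 writes R4
c5: I2 exec-done
c6: I2 writes R5
c7: I3 issues→AddU
c8: I3 reads, I4 issues→DivU
c10: I3 exec-done
c11: I3 writes R1
c12: I4 reads, I5 issues→AddU
c19: I4 exec-done
c20: I4 writes R4
c21: I5 reads
c23: I5 exec-done
c24: I5 writes R2
c25: I6 issues→AddU
c26: I6 reads
c28: I6 exec-done
c29: I6 writes R2

I3 = (7, 8, 10, 11)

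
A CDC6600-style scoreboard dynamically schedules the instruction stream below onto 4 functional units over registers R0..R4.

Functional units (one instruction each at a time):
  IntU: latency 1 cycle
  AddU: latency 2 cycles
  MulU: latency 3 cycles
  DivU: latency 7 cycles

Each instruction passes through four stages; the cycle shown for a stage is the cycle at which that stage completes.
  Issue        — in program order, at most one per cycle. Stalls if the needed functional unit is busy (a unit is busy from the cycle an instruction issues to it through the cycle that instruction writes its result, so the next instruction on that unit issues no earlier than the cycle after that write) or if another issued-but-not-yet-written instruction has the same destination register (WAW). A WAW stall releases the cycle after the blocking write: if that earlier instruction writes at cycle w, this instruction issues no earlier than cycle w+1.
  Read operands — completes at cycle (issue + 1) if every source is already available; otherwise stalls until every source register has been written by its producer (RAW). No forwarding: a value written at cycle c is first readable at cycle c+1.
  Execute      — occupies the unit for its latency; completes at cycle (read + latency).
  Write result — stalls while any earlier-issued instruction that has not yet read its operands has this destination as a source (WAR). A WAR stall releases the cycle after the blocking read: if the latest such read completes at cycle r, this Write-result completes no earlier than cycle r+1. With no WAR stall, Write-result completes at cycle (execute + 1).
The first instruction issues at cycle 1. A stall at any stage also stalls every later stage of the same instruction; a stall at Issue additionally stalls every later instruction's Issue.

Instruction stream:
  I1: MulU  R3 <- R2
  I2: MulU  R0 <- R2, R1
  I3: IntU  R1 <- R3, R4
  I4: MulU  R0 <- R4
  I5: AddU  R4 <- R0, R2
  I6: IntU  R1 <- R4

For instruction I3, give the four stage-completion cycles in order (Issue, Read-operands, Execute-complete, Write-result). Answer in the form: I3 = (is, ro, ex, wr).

1) issue 1, read 2, done 5, write 6
2) issue 7, read 8, done 11, write 12  <struct: MulU busy until I1 writes@6>
3) issue 8, read 9, done 10, write 11
4) issue 13, read 14, done 17, write 18  <struct: MulU busy until I2 writes@12>
5) issue 14, read 19, done 21, write 22  <RAW R0: wait I4 write@18>
6) issue 15, read 23, done 24, write 25  <RAW R4: wait I5 write@22>

I3 = (8, 9, 10, 11)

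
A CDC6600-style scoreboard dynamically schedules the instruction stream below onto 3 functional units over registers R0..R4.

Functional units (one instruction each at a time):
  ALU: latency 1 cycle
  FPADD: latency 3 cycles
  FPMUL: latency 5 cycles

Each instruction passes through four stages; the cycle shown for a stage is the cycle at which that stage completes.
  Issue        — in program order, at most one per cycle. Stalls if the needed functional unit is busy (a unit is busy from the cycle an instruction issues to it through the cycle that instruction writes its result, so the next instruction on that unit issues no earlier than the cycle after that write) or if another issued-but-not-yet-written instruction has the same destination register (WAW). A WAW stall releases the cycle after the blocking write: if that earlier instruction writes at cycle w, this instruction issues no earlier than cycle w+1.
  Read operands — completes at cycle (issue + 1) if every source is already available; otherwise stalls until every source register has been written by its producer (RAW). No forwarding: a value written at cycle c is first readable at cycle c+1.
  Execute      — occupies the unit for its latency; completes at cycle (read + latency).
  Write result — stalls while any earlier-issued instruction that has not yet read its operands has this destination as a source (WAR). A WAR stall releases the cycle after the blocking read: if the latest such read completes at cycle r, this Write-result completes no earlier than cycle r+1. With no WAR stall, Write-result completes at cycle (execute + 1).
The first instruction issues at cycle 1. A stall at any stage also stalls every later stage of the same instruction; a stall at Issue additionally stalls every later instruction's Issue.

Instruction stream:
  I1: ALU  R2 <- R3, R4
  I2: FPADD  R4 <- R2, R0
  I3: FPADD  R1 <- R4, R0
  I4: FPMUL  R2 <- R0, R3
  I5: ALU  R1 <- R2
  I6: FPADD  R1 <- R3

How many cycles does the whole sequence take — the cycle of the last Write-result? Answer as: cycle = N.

cycle = 27

1) issue 1, read 2, done 3, write 4
2) issue 2, read 5, done 8, write 9  <RAW R2: wait I1 write@4>
3) issue 10, read 11, done 14, write 15  <struct: FPADD busy until I2 writes@9>
4) issue 11, read 12, done 17, write 18
5) issue 16, read 19, done 20, write 21  <WAW R1: wait I3 write@15 / RAW R2: wait I4 write@18>
6) issue 22, read 23, done 26, write 27  <WAW R1: wait I5 write@21>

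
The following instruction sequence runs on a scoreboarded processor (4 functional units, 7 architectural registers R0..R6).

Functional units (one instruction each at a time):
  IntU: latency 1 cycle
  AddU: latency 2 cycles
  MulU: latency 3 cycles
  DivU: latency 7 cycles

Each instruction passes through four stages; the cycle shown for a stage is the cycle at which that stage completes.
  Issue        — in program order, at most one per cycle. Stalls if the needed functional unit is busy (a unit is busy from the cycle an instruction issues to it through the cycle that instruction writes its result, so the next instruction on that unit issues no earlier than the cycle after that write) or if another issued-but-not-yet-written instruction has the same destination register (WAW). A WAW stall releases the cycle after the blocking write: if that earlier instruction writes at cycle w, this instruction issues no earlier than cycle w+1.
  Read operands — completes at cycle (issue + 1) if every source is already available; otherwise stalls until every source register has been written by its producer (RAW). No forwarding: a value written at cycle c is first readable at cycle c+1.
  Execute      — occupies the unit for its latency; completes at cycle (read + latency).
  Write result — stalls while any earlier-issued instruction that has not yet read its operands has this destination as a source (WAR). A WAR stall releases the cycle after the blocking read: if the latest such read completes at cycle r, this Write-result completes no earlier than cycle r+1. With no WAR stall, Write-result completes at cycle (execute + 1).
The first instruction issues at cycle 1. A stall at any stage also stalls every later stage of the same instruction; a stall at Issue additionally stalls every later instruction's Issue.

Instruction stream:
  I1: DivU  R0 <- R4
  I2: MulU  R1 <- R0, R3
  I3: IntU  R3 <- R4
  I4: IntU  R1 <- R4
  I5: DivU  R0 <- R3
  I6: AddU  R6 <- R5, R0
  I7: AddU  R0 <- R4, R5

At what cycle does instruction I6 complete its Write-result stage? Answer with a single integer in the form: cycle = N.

1) issue 1, read 2, done 9, write 10
2) issue 2, read 11, done 14, write 15  <RAW R0: wait I1 write@10>
3) issue 3, read 4, done 5, write 12  <WAR R3: wait I2 read@11>
4) issue 16, read 17, done 18, write 19  <WAW R1: wait I2 write@15>
5) issue 17, read 18, done 25, write 26
6) issue 18, read 27, done 29, write 30  <RAW R0: wait I5 write@26>
7) issue 31, read 32, done 34, write 35  <struct: AddU busy until I6 writes@30>

cycle = 30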